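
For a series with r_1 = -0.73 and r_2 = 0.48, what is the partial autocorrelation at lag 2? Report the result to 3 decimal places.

φ_{22} = (r_2 − r_1²) / (1 − r_1²)
r_1² = (-0.73)² = 0.5329
Numerator = 0.48 − 0.5329 = -0.0529; denominator = 1 − 0.5329 = 0.4671
φ_{22} = -0.0529 / 0.4671 = -0.113

-0.113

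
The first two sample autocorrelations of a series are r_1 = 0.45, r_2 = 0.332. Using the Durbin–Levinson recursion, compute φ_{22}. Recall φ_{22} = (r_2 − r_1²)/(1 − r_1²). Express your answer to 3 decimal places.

φ_{22} = (r_2 − r_1²) / (1 − r_1²)
r_1² = (0.45)² = 0.2025
Numerator = 0.332 − 0.2025 = 0.1295; denominator = 1 − 0.2025 = 0.7975
φ_{22} = 0.1295 / 0.7975 = 0.162

0.162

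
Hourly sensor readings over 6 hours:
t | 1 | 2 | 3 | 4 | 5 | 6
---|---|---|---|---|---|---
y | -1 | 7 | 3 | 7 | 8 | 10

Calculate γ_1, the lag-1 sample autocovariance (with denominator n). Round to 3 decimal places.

Mean ȳ = (-1 + 7 + 3 + 7 + 8 + 10)/6 = 5.6667
Σ_{t=1}^{5}(y_t−ȳ)(y_{t+1}−ȳ) = -2.7778
γ_1 = -2.7778 / 6 = -0.463

-0.463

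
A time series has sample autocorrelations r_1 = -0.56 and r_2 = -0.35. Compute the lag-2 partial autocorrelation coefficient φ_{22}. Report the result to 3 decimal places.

φ_{22} = (r_2 − r_1²) / (1 − r_1²)
r_1² = (-0.56)² = 0.3136
Numerator = -0.35 − 0.3136 = -0.6636; denominator = 1 − 0.3136 = 0.6864
φ_{22} = -0.6636 / 0.6864 = -0.967

-0.967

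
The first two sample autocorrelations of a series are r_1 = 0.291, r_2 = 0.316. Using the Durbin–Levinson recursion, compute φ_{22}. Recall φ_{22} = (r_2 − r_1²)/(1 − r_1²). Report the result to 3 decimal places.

0.253

φ_{22} = (r_2 − r_1²) / (1 − r_1²)
r_1² = (0.291)² = 0.084681
Numerator = 0.316 − 0.0847 = 0.2313; denominator = 1 − 0.0847 = 0.9153
φ_{22} = 0.2313 / 0.9153 = 0.253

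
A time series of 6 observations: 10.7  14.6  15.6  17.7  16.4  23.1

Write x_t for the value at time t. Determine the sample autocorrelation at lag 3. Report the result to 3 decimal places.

Mean x̄ = (10.7 + 14.6 + 15.6 + 17.7 + 16.4 + 23.1)/6 = 16.3500
Deviations from mean: -5.6500, -1.7500, -0.7500, 1.3500, 0.0500, 6.7500
Σ(x_t−x̄)(x_{t+3}−x̄) = (-7.6275) + (-0.0875) + (-5.0625) = -12.7775
Denominator Σ(x_t−x̄)² = 82.9350
r_3 = -12.7775 / 82.9350 = -0.154

-0.154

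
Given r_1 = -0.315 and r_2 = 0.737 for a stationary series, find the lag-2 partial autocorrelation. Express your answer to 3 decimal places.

φ_{22} = (r_2 − r_1²) / (1 − r_1²)
r_1² = (-0.315)² = 0.099225
Numerator = 0.737 − 0.0992 = 0.6378; denominator = 1 − 0.0992 = 0.9008
φ_{22} = 0.6378 / 0.9008 = 0.708

0.708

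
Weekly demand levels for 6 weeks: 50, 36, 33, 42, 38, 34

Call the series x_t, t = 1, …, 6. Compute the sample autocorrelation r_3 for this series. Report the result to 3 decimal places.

Mean x̄ = (50 + 36 + 33 + 42 + 38 + 34)/6 = 38.8333
Numerator Σ_{t=1}^{3}(x_t−x̄)(x_{t+3}−x̄) = 65.9167
Denominator Σ(x_t−x̄)² = 200.8333
r_3 = 65.9167 / 200.8333 = 0.328

0.328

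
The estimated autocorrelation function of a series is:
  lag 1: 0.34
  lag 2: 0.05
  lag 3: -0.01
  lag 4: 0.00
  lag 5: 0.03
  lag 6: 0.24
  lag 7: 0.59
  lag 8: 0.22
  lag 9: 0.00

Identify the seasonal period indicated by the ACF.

The largest autocorrelation is r_7 = 0.59; the remaining lags stay at or below 0.34. The elevated value at lag 1 (0.34), dropping to 0.05 at lag 2, reflects decaying short-term dependence rather than seasonality.
The dominant spike at lag 7 indicates a seasonal period of 7.

7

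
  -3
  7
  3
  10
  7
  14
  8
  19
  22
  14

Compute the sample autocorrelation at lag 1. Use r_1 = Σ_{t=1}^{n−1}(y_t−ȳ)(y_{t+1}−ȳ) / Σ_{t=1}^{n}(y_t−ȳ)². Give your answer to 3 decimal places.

Mean ȳ = (-3 + 7 + 3 + 10 + 7 + 14 + 8 + 19 + 22 + 14)/10 = 10.1000
Numerator Σ_{t=1}^{9}(y_t−ȳ)(y_{t+1}−ȳ) = 176.9900
Denominator Σ(y_t−ȳ)² = 496.9000
r_1 = 176.9900 / 496.9000 = 0.356

0.356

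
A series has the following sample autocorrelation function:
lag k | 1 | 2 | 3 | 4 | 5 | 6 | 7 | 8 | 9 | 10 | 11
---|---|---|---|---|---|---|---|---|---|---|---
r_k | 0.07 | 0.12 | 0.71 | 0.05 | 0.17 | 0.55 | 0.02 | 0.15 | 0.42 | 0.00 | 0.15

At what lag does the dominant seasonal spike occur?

The largest autocorrelation is r_3 = 0.71, with weaker echoes at lags 6 (0.55) and 9 (0.42); the remaining lags stay at or below 0.17.
The dominant spike at lag 3 indicates a seasonal period of 3.

3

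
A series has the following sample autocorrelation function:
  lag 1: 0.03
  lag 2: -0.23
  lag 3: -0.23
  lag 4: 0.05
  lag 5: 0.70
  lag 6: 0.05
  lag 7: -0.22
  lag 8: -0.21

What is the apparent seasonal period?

The largest autocorrelation is r_5 = 0.70; the remaining lags stay at or below 0.05.
The dominant spike at lag 5 indicates a seasonal period of 5.

5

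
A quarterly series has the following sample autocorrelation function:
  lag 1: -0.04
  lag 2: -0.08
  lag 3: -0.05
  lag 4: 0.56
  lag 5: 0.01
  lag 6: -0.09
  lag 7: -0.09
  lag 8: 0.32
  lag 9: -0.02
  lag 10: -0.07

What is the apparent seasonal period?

4

The largest autocorrelation is r_4 = 0.56, with a weaker echo at lag 8 (0.32); the remaining lags stay at or below 0.01.
The dominant spike at lag 4 indicates a seasonal period of 4.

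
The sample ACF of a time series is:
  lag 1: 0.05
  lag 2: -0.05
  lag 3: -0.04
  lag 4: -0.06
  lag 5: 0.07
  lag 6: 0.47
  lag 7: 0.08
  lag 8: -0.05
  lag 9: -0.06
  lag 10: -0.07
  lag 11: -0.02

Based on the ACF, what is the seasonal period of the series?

6

The largest autocorrelation is r_6 = 0.47; the remaining lags stay at or below 0.08.
The dominant spike at lag 6 indicates a seasonal period of 6.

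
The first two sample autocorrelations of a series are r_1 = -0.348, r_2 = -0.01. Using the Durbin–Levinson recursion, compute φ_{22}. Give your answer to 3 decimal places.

φ_{22} = (r_2 − r_1²) / (1 − r_1²)
r_1² = (-0.348)² = 0.121104
Numerator = -0.01 − 0.1211 = -0.1311; denominator = 1 − 0.1211 = 0.8789
φ_{22} = -0.1311 / 0.8789 = -0.149

-0.149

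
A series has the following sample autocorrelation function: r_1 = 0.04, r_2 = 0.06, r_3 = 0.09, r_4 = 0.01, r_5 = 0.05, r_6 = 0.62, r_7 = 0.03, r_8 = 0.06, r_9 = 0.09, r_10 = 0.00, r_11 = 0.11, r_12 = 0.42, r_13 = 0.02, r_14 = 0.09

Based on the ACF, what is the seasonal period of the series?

The largest autocorrelation is r_6 = 0.62, with a weaker echo at lag 12 (0.42); the remaining lags stay at or below 0.11.
The dominant spike at lag 6 indicates a seasonal period of 6.

6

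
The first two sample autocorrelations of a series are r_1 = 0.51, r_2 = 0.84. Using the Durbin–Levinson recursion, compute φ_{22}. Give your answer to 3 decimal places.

0.784

φ_{22} = (r_2 − r_1²) / (1 − r_1²)
r_1² = (0.51)² = 0.2601
Numerator = 0.84 − 0.2601 = 0.5799; denominator = 1 − 0.2601 = 0.7399
φ_{22} = 0.5799 / 0.7399 = 0.784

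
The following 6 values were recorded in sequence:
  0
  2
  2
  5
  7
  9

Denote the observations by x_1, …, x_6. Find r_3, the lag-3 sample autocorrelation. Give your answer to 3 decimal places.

Mean x̄ = (0 + 2 + 2 + 5 + 7 + 9)/6 = 4.1667
Deviations from mean: -4.1667, -2.1667, -2.1667, 0.8333, 2.8333, 4.8333
Numerator Σ_{t=1}^{3}(x_t−x̄)(x_{t+3}−x̄) = -20.0833
Denominator Σ(x_t−x̄)² = 58.8333
r_3 = -20.0833 / 58.8333 = -0.341

-0.341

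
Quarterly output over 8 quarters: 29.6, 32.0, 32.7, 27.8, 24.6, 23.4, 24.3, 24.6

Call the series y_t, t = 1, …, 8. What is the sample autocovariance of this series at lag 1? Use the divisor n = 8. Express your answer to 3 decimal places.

8.474

Mean ȳ = (29.6 + 32.0 + 32.7 + 27.8 + 24.6 + 23.4 + 24.3 + 24.6)/8 = 27.3750
Σ_{t=1}^{7}(y_t−ȳ)(y_{t+1}−ȳ) = 67.7894
γ_1 = 67.7894 / 8 = 8.474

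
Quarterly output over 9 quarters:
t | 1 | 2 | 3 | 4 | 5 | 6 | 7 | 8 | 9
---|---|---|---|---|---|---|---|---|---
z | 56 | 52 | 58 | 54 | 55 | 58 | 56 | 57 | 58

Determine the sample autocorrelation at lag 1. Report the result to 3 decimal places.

-0.294

Mean z̄ = (56 + 52 + 58 + 54 + 55 + 58 + 56 + 57 + 58)/9 = 56.0000
Numerator Σ_{t=1}^{8}(z_t−z̄)(z_{t+1}−z̄) = -10.0000
Denominator Σ(z_t−z̄)² = 34.0000
r_1 = -10.0000 / 34.0000 = -0.294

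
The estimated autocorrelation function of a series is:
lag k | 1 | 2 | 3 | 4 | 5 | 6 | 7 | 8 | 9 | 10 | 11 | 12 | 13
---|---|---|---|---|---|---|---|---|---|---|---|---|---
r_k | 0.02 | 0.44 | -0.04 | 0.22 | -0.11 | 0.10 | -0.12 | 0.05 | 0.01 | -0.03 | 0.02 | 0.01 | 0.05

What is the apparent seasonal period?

The largest autocorrelation is r_2 = 0.44, with a weaker echo at lag 4 (0.22); the remaining lags stay at or below 0.10.
The dominant spike at lag 2 indicates a seasonal period of 2.

2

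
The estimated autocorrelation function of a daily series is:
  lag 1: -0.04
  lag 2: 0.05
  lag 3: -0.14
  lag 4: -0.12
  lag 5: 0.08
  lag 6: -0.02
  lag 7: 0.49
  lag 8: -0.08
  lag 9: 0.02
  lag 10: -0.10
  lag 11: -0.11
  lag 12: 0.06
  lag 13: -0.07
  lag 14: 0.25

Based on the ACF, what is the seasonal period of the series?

The largest autocorrelation is r_7 = 0.49, with a weaker echo at lag 14 (0.25); the remaining lags stay at or below 0.08.
The dominant spike at lag 7 indicates a seasonal period of 7.

7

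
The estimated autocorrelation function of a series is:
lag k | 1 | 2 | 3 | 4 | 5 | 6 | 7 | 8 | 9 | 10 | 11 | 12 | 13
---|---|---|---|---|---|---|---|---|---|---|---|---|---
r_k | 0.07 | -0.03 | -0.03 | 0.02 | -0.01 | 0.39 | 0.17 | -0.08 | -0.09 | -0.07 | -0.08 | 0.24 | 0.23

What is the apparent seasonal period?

The largest autocorrelation is r_6 = 0.39, with a weaker echo at lag 12 (0.24); the remaining lags stay at or below 0.23.
The dominant spike at lag 6 indicates a seasonal period of 6.

6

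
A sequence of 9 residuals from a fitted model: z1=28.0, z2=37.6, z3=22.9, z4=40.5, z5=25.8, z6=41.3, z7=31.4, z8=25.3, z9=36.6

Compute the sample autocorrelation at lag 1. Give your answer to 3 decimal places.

-0.746

Mean z̄ = (28.0 + 37.6 + 22.9 + 40.5 + 25.8 + 41.3 + 31.4 + 25.3 + 36.6)/9 = 32.1556
Numerator Σ_{t=1}^{8}(z_t−z̄)(z_{t+1}−z̄) = -293.5986
Denominator Σ(z_t−z̄)² = 393.5422
r_1 = -293.5986 / 393.5422 = -0.746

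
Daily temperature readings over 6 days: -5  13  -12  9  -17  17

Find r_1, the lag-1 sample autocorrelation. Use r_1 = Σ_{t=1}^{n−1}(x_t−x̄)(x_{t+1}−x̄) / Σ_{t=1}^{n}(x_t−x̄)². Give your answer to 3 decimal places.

-0.771

Mean x̄ = (-5 + 13 − 12 + 9 − 17 + 17)/6 = 0.8333
Deviations from mean: -5.8333, 12.1667, -12.8333, 8.1667, -17.8333, 16.1667
Σ(x_t−x̄)(x_{t+1}−x̄) = (-70.9722) + (-156.1389) + (-104.8056) + (-145.6389) + (-288.3056) = -765.8611
Denominator Σ(x_t−x̄)² = 992.8333
r_1 = -765.8611 / 992.8333 = -0.771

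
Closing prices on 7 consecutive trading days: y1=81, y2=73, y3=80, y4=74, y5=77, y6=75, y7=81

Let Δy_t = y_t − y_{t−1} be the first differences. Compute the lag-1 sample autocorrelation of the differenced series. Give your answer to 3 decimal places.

First differences Δy: -8, 7, -6, 3, -2, 6
Mean of differences = 0.0000
Numerator Σ(Δy_t−Δȳ)(Δy_{t+1}−Δȳ) = -134.0000
Denominator Σ(Δy_t−Δȳ)² = 198.0000
r_1(Δy) = -134.0000 / 198.0000 = -0.677

-0.677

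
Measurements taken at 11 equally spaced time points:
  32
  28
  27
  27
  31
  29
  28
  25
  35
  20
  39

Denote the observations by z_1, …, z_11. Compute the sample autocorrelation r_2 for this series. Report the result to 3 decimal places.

Mean z̄ = (32 + 28 + 27 + 27 + 31 + 29 + 28 + 25 + 35 + 20 + 39)/11 = 29.1818
Numerator Σ_{t=1}^{9}(z_t−z̄)(z_{t+2}−z̄) = 80.1157
Denominator Σ(z_t−z̄)² = 255.6364
r_2 = 80.1157 / 255.6364 = 0.313

0.313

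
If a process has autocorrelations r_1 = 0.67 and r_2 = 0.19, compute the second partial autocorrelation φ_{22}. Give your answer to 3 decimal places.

φ_{22} = (r_2 − r_1²) / (1 − r_1²)
r_1² = (0.67)² = 0.4489
Numerator = 0.19 − 0.4489 = -0.2589; denominator = 1 − 0.4489 = 0.5511
φ_{22} = -0.2589 / 0.5511 = -0.470

-0.470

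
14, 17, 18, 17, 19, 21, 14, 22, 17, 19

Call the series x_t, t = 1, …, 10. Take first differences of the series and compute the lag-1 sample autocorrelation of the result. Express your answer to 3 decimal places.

-0.735

First differences Δx: 3, 1, -1, 2, 2, -7, 8, -5, 2
Mean of differences = 0.5556
Numerator Σ(Δx_t−Δx̄)(Δx_{t+1}−Δx̄) = -116.3086
Denominator Σ(Δx_t−Δx̄)² = 158.2222
r_1(Δx) = -116.3086 / 158.2222 = -0.735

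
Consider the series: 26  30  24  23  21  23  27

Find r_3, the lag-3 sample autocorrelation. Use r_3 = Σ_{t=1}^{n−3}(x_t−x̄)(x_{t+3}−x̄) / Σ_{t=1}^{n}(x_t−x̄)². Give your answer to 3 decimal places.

-0.444

Mean x̄ = (26 + 30 + 24 + 23 + 21 + 23 + 27)/7 = 24.8571
Deviations from mean: 1.1429, 5.1429, -0.8571, -1.8571, -3.8571, -1.8571, 2.1429
Σ(x_t−x̄)(x_{t+3}−x̄) = (-2.1224) + (-19.8367) + (1.5918) + (-3.9796) = -24.3469
Denominator Σ(x_t−x̄)² = 54.8571
r_3 = -24.3469 / 54.8571 = -0.444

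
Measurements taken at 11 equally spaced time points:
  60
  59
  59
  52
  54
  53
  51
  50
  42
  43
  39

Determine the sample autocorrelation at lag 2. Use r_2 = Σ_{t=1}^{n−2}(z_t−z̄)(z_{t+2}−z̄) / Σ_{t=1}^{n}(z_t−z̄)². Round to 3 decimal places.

Mean z̄ = (60 + 59 + 59 + 52 + 54 + 53 + 51 + 50 + 42 + 43 + 39)/11 = 51.0909
Numerator Σ_{t=1}^{9}(z_t−z̄)(z_{t+2}−z̄) = 219.6198
Denominator Σ(z_t−z̄)² = 512.9091
r_2 = 219.6198 / 512.9091 = 0.428

0.428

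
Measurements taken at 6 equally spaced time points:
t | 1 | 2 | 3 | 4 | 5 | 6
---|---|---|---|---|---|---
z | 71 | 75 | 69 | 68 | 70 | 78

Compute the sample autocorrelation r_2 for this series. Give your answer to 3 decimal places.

Mean z̄ = (71 + 75 + 69 + 68 + 70 + 78)/6 = 71.8333
Numerator Σ_{t=1}^{4}(z_t−z̄)(z_{t+2}−z̄) = -28.2222
Denominator Σ(z_t−z̄)² = 74.8333
r_2 = -28.2222 / 74.8333 = -0.377

-0.377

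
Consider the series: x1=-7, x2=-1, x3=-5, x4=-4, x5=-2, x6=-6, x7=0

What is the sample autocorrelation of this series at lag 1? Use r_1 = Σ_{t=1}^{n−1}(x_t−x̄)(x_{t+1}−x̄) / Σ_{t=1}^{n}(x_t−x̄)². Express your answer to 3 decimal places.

-0.600

Mean x̄ = (-7 − 1 − 5 − 4 − 2 − 6 + 0)/7 = -3.5714
Deviations from mean: -3.4286, 2.5714, -1.4286, -0.4286, 1.5714, -2.4286, 3.5714
Σ(x_t−x̄)(x_{t+1}−x̄) = (-8.8163) + (-3.6735) + (0.6122) + (-0.6735) + (-3.8163) + (-8.6735) = -25.0408
Denominator Σ(x_t−x̄)² = 41.7143
r_1 = -25.0408 / 41.7143 = -0.600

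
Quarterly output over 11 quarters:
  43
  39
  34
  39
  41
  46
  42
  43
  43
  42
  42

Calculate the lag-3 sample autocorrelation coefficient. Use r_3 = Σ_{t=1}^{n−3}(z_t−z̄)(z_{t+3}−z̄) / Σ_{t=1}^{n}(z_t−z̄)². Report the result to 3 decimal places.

-0.310

Mean z̄ = (43 + 39 + 34 + 39 + 41 + 46 + 42 + 43 + 43 + 42 + 42)/11 = 41.2727
Numerator Σ_{t=1}^{8}(z_t−z̄)(z_{t+3}−z̄) = -29.8595
Denominator Σ(z_t−z̄)² = 96.1818
r_3 = -29.8595 / 96.1818 = -0.310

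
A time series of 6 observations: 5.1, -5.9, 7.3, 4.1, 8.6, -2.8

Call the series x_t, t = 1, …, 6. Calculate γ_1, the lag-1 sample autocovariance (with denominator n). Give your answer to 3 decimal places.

Mean x̄ = (5.1 − 5.9 + 7.3 + 4.1 + 8.6 − 2.8)/6 = 2.7333
Deviations: 2.3667, -8.6333, 4.5667, 1.3667, 5.8667, -5.5333
Σ_{t=1}^{5}(x_t−x̄)(x_{t+1}−x̄) = -78.0611
γ_1 = -78.0611 / 6 = -13.010

-13.010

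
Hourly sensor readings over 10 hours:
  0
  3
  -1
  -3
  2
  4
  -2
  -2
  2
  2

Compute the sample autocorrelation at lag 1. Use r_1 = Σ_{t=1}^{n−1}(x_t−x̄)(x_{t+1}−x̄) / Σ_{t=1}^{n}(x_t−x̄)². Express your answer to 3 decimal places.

Mean x̄ = (0 + 3 − 1 − 3 + 2 + 4 − 2 − 2 + 2 + 2)/10 = 0.5000
Numerator Σ_{t=1}^{9}(x_t−x̄)(x_{t+1}−x̄) = -3.7500
Denominator Σ(x_t−x̄)² = 52.5000
r_1 = -3.7500 / 52.5000 = -0.071

-0.071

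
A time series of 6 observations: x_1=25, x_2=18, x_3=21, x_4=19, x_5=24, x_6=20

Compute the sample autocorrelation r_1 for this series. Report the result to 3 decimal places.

-0.533

Mean x̄ = (25 + 18 + 21 + 19 + 24 + 20)/6 = 21.1667
Deviations from mean: 3.8333, -3.1667, -0.1667, -2.1667, 2.8333, -1.1667
Numerator Σ_{t=1}^{5}(x_t−x̄)(x_{t+1}−x̄) = -20.6944
Denominator Σ(x_t−x̄)² = 38.8333
r_1 = -20.6944 / 38.8333 = -0.533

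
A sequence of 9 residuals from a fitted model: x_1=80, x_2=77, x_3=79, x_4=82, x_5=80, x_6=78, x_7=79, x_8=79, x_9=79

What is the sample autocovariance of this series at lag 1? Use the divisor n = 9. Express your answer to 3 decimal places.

-0.030

Mean x̄ = (80 + 77 + 79 + 82 + 80 + 78 + 79 + 79 + 79)/9 = 79.2222
Σ_{t=1}^{8}(x_t−x̄)(x_{t+1}−x̄) = -0.2716
γ_1 = -0.2716 / 9 = -0.030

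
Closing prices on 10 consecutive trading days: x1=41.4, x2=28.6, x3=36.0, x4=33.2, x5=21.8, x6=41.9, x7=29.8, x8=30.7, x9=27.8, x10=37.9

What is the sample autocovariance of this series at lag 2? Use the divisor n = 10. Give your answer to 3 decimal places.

1.281

Mean x̄ = (41.4 + 28.6 + 36.0 + 33.2 + 21.8 + 41.9 + 29.8 + 30.7 + 27.8 + 37.9)/10 = 32.9100
Σ_{t=1}^{8}(x_t−x̄)(x_{t+2}−x̄) = 12.8098
γ_2 = 12.8098 / 10 = 1.281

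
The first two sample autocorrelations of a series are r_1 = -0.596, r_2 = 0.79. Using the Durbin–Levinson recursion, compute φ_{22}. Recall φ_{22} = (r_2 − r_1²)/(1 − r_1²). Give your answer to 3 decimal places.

φ_{22} = (r_2 − r_1²) / (1 − r_1²)
r_1² = (-0.596)² = 0.355216
Numerator = 0.79 − 0.3552 = 0.4348; denominator = 1 − 0.3552 = 0.6448
φ_{22} = 0.4348 / 0.6448 = 0.674

0.674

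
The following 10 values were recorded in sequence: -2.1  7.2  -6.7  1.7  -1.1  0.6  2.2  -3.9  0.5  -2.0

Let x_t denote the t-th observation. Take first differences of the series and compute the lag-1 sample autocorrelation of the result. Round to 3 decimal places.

-0.748

First differences Δx: 9.3, -13.9, 8.4, -2.8, 1.7, 1.6, -6.1, 4.4, -2.5
Mean of differences = 0.0111
Numerator Σ(Δx_t−Δx̄)(Δx_{t+1}−Δx̄) = -319.1157
Denominator Σ(Δx_t−Δx̄)² = 426.3689
r_1(Δx) = -319.1157 / 426.3689 = -0.748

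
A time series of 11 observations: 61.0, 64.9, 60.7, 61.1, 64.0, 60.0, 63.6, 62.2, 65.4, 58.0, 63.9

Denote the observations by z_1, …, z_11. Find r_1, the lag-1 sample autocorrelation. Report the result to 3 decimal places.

Mean z̄ = (61.0 + 64.9 + 60.7 + 61.1 + 64.0 + 60.0 + 63.6 + 62.2 + 65.4 + 58.0 + 63.9)/11 = 62.2545
Numerator Σ_{t=1}^{10}(z_t−z̄)(z_{t+1}−z̄) = -35.2484
Denominator Σ(z_t−z̄)² = 52.9673
r_1 = -35.2484 / 52.9673 = -0.665

-0.665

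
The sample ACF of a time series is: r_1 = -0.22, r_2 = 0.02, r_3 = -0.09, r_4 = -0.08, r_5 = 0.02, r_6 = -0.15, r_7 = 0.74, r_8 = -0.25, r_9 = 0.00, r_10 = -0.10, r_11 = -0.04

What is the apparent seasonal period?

7

The largest autocorrelation is r_7 = 0.74; the remaining lags stay at or below 0.02.
The dominant spike at lag 7 indicates a seasonal period of 7.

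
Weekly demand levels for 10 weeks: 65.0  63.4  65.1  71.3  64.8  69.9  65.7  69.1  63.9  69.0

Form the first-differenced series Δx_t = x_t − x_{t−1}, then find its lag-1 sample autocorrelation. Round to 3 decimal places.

-0.758

First differences Δx: -1.6, 1.7, 6.2, -6.5, 5.1, -4.2, 3.4, -5.2, 5.1
Mean of differences = 0.4444
Numerator Σ(Δx_t−Δx̄)(Δx_{t+1}−Δx̄) = -145.9498
Denominator Σ(Δx_t−Δx̄)² = 192.6222
r_1(Δx) = -145.9498 / 192.6222 = -0.758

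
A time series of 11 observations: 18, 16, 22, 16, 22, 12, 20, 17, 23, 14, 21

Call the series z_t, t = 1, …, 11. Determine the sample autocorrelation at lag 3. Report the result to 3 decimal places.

Mean z̄ = (18 + 16 + 22 + 16 + 22 + 12 + 20 + 17 + 23 + 14 + 21)/11 = 18.2727
Numerator Σ_{t=1}^{8}(z_t−z̄)(z_{t+3}−z̄) = -80.4050
Denominator Σ(z_t−z̄)² = 130.1818
r_3 = -80.4050 / 130.1818 = -0.618

-0.618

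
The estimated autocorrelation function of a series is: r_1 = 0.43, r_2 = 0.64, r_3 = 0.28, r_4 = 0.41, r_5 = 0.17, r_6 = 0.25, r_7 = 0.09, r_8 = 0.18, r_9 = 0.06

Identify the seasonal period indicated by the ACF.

2

The largest autocorrelation is r_2 = 0.64; the remaining lags stay at or below 0.43.
The dominant spike at lag 2 indicates a seasonal period of 2.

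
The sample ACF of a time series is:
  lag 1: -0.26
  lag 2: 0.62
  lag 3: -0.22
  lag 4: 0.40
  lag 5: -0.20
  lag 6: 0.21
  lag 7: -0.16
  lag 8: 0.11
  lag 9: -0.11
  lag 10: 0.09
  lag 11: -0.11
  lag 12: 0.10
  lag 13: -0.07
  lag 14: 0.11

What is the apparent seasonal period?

2

The largest autocorrelation is r_2 = 0.62, with weaker echoes at lags 4 (0.40) and 6 (0.21); the remaining lags stay at or below 0.11.
The dominant spike at lag 2 indicates a seasonal period of 2.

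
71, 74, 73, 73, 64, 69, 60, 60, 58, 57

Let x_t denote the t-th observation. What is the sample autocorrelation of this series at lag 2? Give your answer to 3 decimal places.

Mean x̄ = (71 + 74 + 73 + 73 + 64 + 69 + 60 + 60 + 58 + 57)/10 = 65.9000
Numerator Σ_{t=1}^{8}(x_t−x̄)(x_{t+2}−x̄) = 194.2800
Denominator Σ(x_t−x̄)² = 416.9000
r_2 = 194.2800 / 416.9000 = 0.466

0.466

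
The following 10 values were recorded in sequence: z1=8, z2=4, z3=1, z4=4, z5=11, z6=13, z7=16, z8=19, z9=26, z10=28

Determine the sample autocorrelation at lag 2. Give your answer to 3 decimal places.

Mean z̄ = (8 + 4 + 1 + 4 + 11 + 13 + 16 + 19 + 26 + 28)/10 = 13.0000
Numerator Σ_{t=1}^{8}(z_t−z̄)(z_{t+2}−z̄) = 288.0000
Denominator Σ(z_t−z̄)² = 774.0000
r_2 = 288.0000 / 774.0000 = 0.372

0.372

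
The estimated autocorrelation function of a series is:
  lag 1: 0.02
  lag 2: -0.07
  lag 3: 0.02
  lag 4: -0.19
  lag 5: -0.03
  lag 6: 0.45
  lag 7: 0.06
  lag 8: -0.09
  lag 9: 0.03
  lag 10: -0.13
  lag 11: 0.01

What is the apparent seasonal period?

The largest autocorrelation is r_6 = 0.45; the remaining lags stay at or below 0.06.
The dominant spike at lag 6 indicates a seasonal period of 6.

6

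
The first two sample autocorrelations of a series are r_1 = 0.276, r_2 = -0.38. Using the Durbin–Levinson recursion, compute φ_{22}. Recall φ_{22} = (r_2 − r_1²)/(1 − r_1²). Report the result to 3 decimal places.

-0.494

φ_{22} = (r_2 − r_1²) / (1 − r_1²)
r_1² = (0.276)² = 0.076176
Numerator = -0.38 − 0.0762 = -0.4562; denominator = 1 − 0.0762 = 0.9238
φ_{22} = -0.4562 / 0.9238 = -0.494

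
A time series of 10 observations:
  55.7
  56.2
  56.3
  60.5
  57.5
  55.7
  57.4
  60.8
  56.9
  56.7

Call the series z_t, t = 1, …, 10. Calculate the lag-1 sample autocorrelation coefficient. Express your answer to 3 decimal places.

-0.039

Mean z̄ = (55.7 + 56.2 + 56.3 + 60.5 + 57.5 + 55.7 + 57.4 + 60.8 + 56.9 + 56.7)/10 = 57.3700
Numerator Σ_{t=1}^{9}(z_t−z̄)(z_{t+1}−z̄) = -1.1979
Denominator Σ(z_t−z̄)² = 30.3410
r_1 = -1.1979 / 30.3410 = -0.039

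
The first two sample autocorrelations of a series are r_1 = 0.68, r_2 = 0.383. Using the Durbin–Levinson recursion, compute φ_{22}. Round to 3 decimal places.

-0.148

φ_{22} = (r_2 − r_1²) / (1 − r_1²)
r_1² = (0.68)² = 0.4624
Numerator = 0.383 − 0.4624 = -0.0794; denominator = 1 − 0.4624 = 0.5376
φ_{22} = -0.0794 / 0.5376 = -0.148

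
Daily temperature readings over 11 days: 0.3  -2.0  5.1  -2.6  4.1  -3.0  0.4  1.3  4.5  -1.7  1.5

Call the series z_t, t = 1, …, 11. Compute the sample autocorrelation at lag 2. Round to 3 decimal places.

Mean z̄ = (0.3 − 2.0 + 5.1 − 2.6 + 4.1 − 3.0 + 0.4 + 1.3 + 4.5 − 1.7 + 1.5)/11 = 0.7182
Numerator Σ_{t=1}^{9}(z_t−z̄)(z_{t+2}−z̄) = 31.4502
Denominator Σ(z_t−z̄)² = 84.2364
r_2 = 31.4502 / 84.2364 = 0.373

0.373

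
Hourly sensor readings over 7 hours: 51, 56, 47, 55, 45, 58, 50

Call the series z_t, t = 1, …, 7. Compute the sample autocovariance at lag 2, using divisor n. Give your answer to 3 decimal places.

Mean z̄ = (51 + 56 + 47 + 55 + 45 + 58 + 50)/7 = 51.7143
Deviations: -0.7143, 4.2857, -4.7143, 3.2857, -6.7143, 6.2857, -1.7143
Σ_{t=1}^{5}(z_t−z̄)(z_{t+2}−z̄) = 81.2653
γ_2 = 81.2653 / 7 = 11.609

11.609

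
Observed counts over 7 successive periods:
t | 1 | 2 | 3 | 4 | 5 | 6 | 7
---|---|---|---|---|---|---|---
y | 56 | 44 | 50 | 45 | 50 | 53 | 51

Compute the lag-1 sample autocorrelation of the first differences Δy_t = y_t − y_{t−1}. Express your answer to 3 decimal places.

-0.466

First differences Δy: -12, 6, -5, 5, 3, -2
Mean of differences = -0.8333
Numerator Σ(Δy_t−Δȳ)(Δy_{t+1}−Δȳ) = -111.1944
Denominator Σ(Δy_t−Δȳ)² = 238.8333
r_1(Δy) = -111.1944 / 238.8333 = -0.466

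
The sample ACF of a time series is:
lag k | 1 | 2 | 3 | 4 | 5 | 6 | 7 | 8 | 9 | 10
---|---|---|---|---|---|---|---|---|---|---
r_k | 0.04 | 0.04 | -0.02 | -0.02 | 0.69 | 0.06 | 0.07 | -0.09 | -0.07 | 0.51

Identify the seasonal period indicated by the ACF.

The largest autocorrelation is r_5 = 0.69, with a weaker echo at lag 10 (0.51); the remaining lags stay at or below 0.07.
The dominant spike at lag 5 indicates a seasonal period of 5.

5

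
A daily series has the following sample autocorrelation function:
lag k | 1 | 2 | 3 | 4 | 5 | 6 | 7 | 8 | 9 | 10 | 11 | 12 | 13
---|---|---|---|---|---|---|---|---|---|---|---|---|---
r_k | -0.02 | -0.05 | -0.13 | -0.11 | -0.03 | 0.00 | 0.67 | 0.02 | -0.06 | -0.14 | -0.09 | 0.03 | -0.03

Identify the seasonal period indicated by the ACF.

7

The largest autocorrelation is r_7 = 0.67; the remaining lags stay at or below 0.03.
The dominant spike at lag 7 indicates a seasonal period of 7.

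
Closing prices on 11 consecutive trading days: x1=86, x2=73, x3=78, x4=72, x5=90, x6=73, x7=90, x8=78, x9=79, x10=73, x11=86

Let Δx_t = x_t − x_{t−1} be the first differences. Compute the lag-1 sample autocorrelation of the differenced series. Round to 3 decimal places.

-0.741

First differences Δx: -13, 5, -6, 18, -17, 17, -12, 1, -6, 13
Mean of differences = 0.0000
Numerator Σ(Δx_t−Δx̄)(Δx_{t+1}−Δx̄) = -1098.0000
Denominator Σ(Δx_t−Δx̄)² = 1482.0000
r_1(Δx) = -1098.0000 / 1482.0000 = -0.741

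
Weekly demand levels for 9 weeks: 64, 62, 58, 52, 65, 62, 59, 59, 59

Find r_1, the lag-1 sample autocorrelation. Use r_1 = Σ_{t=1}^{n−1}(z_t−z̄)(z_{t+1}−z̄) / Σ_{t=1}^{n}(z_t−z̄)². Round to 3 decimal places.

-0.083

Mean z̄ = (64 + 62 + 58 + 52 + 65 + 62 + 59 + 59 + 59)/9 = 60.0000
Numerator Σ_{t=1}^{8}(z_t−z̄)(z_{t+1}−z̄) = -10.0000
Denominator Σ(z_t−z̄)² = 120.0000
r_1 = -10.0000 / 120.0000 = -0.083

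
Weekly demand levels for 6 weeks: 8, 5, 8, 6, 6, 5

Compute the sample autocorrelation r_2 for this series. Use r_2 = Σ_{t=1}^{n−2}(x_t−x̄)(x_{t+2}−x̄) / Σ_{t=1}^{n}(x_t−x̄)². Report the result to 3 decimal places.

Mean x̄ = (8 + 5 + 8 + 6 + 6 + 5)/6 = 6.3333
Σ(x_t−x̄)(x_{t+2}−x̄) = (2.7778) + (0.4444) + (-0.5556) + (0.4444) = 3.1111
Denominator Σ(x_t−x̄)² = 9.3333
r_2 = 3.1111 / 9.3333 = 0.333

0.333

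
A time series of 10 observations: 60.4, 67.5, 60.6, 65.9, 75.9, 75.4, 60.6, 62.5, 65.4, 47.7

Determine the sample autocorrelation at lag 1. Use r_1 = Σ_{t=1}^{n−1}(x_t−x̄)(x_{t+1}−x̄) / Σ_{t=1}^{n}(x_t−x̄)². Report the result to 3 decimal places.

Mean x̄ = (60.4 + 67.5 + 60.6 + 65.9 + 75.9 + 75.4 + 60.6 + 62.5 + 65.4 + 47.7)/10 = 64.1900
Numerator Σ_{t=1}^{9}(x_t−x̄)(x_{t+1}−x̄) = 64.5519
Denominator Σ(x_t−x̄)² = 593.0490
r_1 = 64.5519 / 593.0490 = 0.109

0.109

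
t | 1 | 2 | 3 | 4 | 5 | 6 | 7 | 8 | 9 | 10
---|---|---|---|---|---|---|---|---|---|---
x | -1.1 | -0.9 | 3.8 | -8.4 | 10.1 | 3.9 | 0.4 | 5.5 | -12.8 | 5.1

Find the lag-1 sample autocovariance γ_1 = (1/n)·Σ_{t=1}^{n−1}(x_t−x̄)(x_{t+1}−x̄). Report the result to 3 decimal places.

Mean x̄ = (-1.1 − 0.9 + 3.8 − 8.4 + 10.1 + 3.9 + 0.4 + 5.5 − 12.8 + 5.1)/10 = 0.5600
Σ_{t=1}^{9}(x_t−x̄)(x_{t+1}−x̄) = -212.9296
γ_1 = -212.9296 / 10 = -21.293

-21.293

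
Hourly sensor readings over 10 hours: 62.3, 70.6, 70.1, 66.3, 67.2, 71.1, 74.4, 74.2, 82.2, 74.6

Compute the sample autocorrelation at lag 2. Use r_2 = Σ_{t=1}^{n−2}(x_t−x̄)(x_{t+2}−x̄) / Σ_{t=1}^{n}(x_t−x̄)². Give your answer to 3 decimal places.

Mean x̄ = (62.3 + 70.6 + 70.1 + 66.3 + 67.2 + 71.1 + 74.4 + 74.2 + 82.2 + 74.6)/10 = 71.3000
Numerator Σ_{t=1}^{8}(x_t−x̄)(x_{t+2}−x̄) = 50.2900
Denominator Σ(x_t−x̄)² = 272.5000
r_2 = 50.2900 / 272.5000 = 0.185

0.185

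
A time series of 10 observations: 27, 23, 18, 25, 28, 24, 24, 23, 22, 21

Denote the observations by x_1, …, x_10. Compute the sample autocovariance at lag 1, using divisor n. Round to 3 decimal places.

Mean x̄ = (27 + 23 + 18 + 25 + 28 + 24 + 24 + 23 + 22 + 21)/10 = 23.5000
Σ_{t=1}^{9}(x_t−x̄)(x_{t+1}−x̄) = 6.2500
γ_1 = 6.2500 / 10 = 0.625

0.625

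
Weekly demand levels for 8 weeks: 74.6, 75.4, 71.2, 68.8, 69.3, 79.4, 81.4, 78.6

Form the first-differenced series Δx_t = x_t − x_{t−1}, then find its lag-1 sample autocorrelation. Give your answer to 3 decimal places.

First differences Δx: 0.8, -4.2, -2.4, 0.5, 10.1, 2.0, -2.8
Mean of differences = 0.5714
Numerator Σ(Δx_t−Δx̄)(Δx_{t+1}−Δx̄) = 21.4149
Denominator Σ(Δx_t−Δx̄)² = 135.8543
r_1(Δx) = 21.4149 / 135.8543 = 0.158

0.158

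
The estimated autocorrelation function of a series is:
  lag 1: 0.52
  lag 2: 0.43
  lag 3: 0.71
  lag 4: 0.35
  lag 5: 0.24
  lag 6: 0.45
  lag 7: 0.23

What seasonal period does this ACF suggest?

3

The largest autocorrelation is r_3 = 0.71; the remaining lags stay at or below 0.52. The elevated value at lag 1 (0.52), dropping to 0.43 at lag 2, reflects decaying short-term dependence rather than seasonality.
The dominant spike at lag 3 indicates a seasonal period of 3.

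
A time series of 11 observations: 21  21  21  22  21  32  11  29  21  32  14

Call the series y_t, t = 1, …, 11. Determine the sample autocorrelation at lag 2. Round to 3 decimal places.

0.390

Mean ȳ = (21 + 21 + 21 + 22 + 21 + 32 + 11 + 29 + 21 + 32 + 14)/11 = 22.2727
Numerator Σ_{t=1}^{9}(y_t−ȳ)(y_{t+2}−ȳ) = 171.0331
Denominator Σ(y_t−ȳ)² = 438.1818
r_2 = 171.0331 / 438.1818 = 0.390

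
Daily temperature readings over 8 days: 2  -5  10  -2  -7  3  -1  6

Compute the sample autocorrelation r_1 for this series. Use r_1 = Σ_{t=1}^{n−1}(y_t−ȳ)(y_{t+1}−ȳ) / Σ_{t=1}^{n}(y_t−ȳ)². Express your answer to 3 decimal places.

-0.425

Mean ȳ = (2 − 5 + 10 − 2 − 7 + 3 − 1 + 6)/8 = 0.7500
Σ(y_t−ȳ)(y_{t+1}−ȳ) = (-7.1875) + (-53.1875) + (-25.4375) + (21.3125) + (-17.4375) + (-3.9375) + (-9.1875) = -95.0625
Denominator Σ(y_t−ȳ)² = 223.5000
r_1 = -95.0625 / 223.5000 = -0.425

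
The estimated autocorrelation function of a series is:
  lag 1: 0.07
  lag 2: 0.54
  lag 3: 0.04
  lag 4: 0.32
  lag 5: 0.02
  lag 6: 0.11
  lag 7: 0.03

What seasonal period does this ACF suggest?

2

The largest autocorrelation is r_2 = 0.54, with a weaker echo at lag 4 (0.32); the remaining lags stay at or below 0.11.
The dominant spike at lag 2 indicates a seasonal period of 2.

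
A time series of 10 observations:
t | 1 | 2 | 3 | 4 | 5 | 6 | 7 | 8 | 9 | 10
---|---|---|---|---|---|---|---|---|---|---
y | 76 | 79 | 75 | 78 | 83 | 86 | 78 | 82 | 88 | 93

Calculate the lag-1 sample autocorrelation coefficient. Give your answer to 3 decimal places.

Mean ȳ = (76 + 79 + 75 + 78 + 83 + 86 + 78 + 82 + 88 + 93)/10 = 81.8000
Numerator Σ_{t=1}^{9}(y_t−ȳ)(y_{t+1}−ȳ) = 115.5600
Denominator Σ(y_t−ȳ)² = 299.6000
r_1 = 115.5600 / 299.6000 = 0.386

0.386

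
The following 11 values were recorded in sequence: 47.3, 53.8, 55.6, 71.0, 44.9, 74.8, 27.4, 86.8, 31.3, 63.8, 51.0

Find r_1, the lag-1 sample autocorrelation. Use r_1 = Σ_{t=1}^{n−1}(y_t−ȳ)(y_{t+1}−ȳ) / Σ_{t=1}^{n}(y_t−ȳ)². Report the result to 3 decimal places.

Mean ȳ = (47.3 + 53.8 + 55.6 + 71.0 + 44.9 + 74.8 + 27.4 + 86.8 + 31.3 + 63.8 + 51.0)/11 = 55.2455
Numerator Σ_{t=1}^{10}(y_t−ȳ)(y_{t+1}−ȳ) = -2768.6348
Denominator Σ(y_t−ȳ)² = 3238.6073
r_1 = -2768.6348 / 3238.6073 = -0.855

-0.855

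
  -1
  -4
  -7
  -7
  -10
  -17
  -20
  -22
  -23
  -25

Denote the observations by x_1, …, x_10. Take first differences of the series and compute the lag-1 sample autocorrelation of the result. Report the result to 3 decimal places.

First differences Δx: -3, -3, 0, -3, -7, -3, -2, -1, -2
Mean of differences = -2.6667
Numerator Σ(Δx_t−Δx̄)(Δx_{t+1}−Δx̄) = 3.2222
Denominator Σ(Δx_t−Δx̄)² = 30.0000
r_1(Δx) = 3.2222 / 30.0000 = 0.107

0.107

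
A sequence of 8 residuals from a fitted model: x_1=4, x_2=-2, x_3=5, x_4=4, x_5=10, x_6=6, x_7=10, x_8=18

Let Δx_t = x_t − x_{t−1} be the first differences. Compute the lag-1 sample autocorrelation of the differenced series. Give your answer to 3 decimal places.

First differences Δx: -6, 7, -1, 6, -4, 4, 8
Mean of differences = 2.0000
Numerator Σ(Δx_t−Δx̄)(Δx_{t+1}−Δx̄) = -91.0000
Denominator Σ(Δx_t−Δx̄)² = 190.0000
r_1(Δx) = -91.0000 / 190.0000 = -0.479

-0.479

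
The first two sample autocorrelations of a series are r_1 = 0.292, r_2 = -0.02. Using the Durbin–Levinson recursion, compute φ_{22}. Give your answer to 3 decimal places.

-0.115

φ_{22} = (r_2 − r_1²) / (1 − r_1²)
r_1² = (0.292)² = 0.085264
Numerator = -0.02 − 0.0853 = -0.1053; denominator = 1 − 0.0853 = 0.9147
φ_{22} = -0.1053 / 0.9147 = -0.115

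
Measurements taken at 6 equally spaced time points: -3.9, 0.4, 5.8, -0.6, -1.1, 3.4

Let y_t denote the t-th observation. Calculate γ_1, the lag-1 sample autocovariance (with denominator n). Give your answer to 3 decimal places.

-1.541

Mean ȳ = (-3.9 + 0.4 + 5.8 − 0.6 − 1.1 + 3.4)/6 = 0.6667
Deviations: -4.5667, -0.2667, 5.1333, -1.2667, -1.7667, 2.7333
Σ_{t=1}^{5}(y_t−ȳ)(y_{t+1}−ȳ) = -9.2444
γ_1 = -9.2444 / 6 = -1.541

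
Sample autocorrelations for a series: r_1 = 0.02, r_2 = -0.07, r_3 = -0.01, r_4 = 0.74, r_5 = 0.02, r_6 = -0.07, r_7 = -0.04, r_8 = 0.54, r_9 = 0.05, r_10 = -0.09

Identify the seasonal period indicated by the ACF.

The largest autocorrelation is r_4 = 0.74, with a weaker echo at lag 8 (0.54); the remaining lags stay at or below 0.05.
The dominant spike at lag 4 indicates a seasonal period of 4.

4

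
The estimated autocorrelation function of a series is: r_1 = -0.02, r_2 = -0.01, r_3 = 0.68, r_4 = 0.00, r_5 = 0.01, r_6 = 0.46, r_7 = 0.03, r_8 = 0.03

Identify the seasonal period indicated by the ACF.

The largest autocorrelation is r_3 = 0.68, with a weaker echo at lag 6 (0.46); the remaining lags stay at or below 0.03.
The dominant spike at lag 3 indicates a seasonal period of 3.

3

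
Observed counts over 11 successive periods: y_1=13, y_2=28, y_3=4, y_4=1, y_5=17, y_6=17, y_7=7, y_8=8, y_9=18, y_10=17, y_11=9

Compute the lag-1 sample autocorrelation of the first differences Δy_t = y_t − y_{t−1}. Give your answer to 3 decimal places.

First differences Δy: 15, -24, -3, 16, 0, -10, 1, 10, -1, -8
Mean of differences = -0.4000
Numerator Σ(Δy_t−Δȳ)(Δy_{t+1}−Δȳ) = -342.5600
Denominator Σ(Δy_t−Δȳ)² = 1330.4000
r_1(Δy) = -342.5600 / 1330.4000 = -0.257

-0.257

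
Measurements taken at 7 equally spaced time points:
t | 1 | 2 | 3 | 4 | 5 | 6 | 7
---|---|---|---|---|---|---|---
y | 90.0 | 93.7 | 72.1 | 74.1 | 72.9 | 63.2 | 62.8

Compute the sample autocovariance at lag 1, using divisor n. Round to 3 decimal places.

56.953

Mean ȳ = (90.0 + 93.7 + 72.1 + 74.1 + 72.9 + 63.2 + 62.8)/7 = 75.5429
Deviations: 14.4571, 18.1571, -3.4429, -1.4429, -2.6429, -12.3429, -12.7429
Σ_{t=1}^{6}(y_t−ȳ)(y_{t+1}−ȳ) = 398.6724
γ_1 = 398.6724 / 7 = 56.953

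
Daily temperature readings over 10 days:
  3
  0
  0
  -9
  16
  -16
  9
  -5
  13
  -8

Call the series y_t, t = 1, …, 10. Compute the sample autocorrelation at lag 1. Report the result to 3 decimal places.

Mean ȳ = (3 + 0 + 0 − 9 + 16 − 16 + 9 − 5 + 13 − 8)/10 = 0.3000
Numerator Σ_{t=1}^{9}(y_t−ȳ)(y_{t+1}−ȳ) = -760.4900
Denominator Σ(y_t−ȳ)² = 940.1000
r_1 = -760.4900 / 940.1000 = -0.809

-0.809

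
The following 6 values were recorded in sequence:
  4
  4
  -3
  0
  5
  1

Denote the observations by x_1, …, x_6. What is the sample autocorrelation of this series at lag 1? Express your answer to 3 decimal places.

-0.114

Mean x̄ = (4 + 4 − 3 + 0 + 5 + 1)/6 = 1.8333
Deviations from mean: 2.1667, 2.1667, -4.8333, -1.8333, 3.1667, -0.8333
Numerator Σ_{t=1}^{5}(x_t−x̄)(x_{t+1}−x̄) = -5.3611
Denominator Σ(x_t−x̄)² = 46.8333
r_1 = -5.3611 / 46.8333 = -0.114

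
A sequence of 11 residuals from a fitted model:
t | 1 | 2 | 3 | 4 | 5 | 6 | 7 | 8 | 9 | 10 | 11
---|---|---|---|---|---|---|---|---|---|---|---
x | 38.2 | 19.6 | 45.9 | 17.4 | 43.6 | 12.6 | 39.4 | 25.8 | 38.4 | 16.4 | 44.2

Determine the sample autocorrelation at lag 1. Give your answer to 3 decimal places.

-0.858

Mean x̄ = (38.2 + 19.6 + 45.9 + 17.4 + 43.6 + 12.6 + 39.4 + 25.8 + 38.4 + 16.4 + 44.2)/11 = 31.0455
Numerator Σ_{t=1}^{10}(x_t−x̄)(x_{t+1}−x̄) = -1394.3575
Denominator Σ(x_t−x̄)² = 1625.8273
r_1 = -1394.3575 / 1625.8273 = -0.858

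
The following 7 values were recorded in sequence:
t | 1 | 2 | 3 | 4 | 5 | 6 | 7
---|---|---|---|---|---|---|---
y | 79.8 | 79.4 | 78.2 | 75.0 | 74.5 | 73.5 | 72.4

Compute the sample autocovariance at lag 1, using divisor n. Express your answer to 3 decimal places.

Mean ȳ = (79.8 + 79.4 + 78.2 + 75.0 + 74.5 + 73.5 + 72.4)/7 = 76.1143
Σ_{t=1}^{6}(y_t−ȳ)(y_{t+1}−ȳ) = 32.3684
γ_1 = 32.3684 / 7 = 4.624

4.624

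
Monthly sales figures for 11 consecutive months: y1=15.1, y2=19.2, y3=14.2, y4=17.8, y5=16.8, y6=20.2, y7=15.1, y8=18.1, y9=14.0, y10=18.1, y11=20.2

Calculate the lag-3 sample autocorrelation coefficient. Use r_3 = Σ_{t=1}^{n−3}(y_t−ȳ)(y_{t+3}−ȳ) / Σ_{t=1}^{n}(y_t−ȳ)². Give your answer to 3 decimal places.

-0.410

Mean ȳ = (15.1 + 19.2 + 14.2 + 17.8 + 16.8 + 20.2 + 15.1 + 18.1 + 14.0 + 18.1 + 20.2)/11 = 17.1636
Numerator Σ_{t=1}^{8}(y_t−ȳ)(y_{t+3}−ȳ) = -21.4012
Denominator Σ(y_t−ȳ)² = 52.1855
r_3 = -21.4012 / 52.1855 = -0.410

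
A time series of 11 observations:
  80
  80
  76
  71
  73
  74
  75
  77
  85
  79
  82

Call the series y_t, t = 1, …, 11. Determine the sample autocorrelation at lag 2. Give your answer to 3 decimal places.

0.207

Mean ȳ = (80 + 80 + 76 + 71 + 73 + 74 + 75 + 77 + 85 + 79 + 82)/11 = 77.4545
Numerator Σ_{t=1}^{9}(y_t−ȳ)(y_{t+2}−ȳ) = 36.2231
Denominator Σ(y_t−ȳ)² = 174.7273
r_2 = 36.2231 / 174.7273 = 0.207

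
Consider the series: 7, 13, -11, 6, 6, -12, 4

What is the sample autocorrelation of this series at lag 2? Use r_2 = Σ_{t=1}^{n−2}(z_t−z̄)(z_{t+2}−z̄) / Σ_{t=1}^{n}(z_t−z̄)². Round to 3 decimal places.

-0.223

Mean z̄ = (7 + 13 − 11 + 6 + 6 − 12 + 4)/7 = 1.8571
Deviations from mean: 5.1429, 11.1429, -12.8571, 4.1429, 4.1429, -13.8571, 2.1429
Numerator Σ_{t=1}^{5}(z_t−z̄)(z_{t+2}−z̄) = -121.7551
Denominator Σ(z_t−z̄)² = 546.8571
r_2 = -121.7551 / 546.8571 = -0.223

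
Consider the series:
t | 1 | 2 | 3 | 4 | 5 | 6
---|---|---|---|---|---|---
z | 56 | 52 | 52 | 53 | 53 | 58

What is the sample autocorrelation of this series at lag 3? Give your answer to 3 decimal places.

Mean z̄ = (56 + 52 + 52 + 53 + 53 + 58)/6 = 54.0000
Σ(z_t−z̄)(z_{t+3}−z̄) = (-2.0000) + (2.0000) + (-8.0000) = -8.0000
Denominator Σ(z_t−z̄)² = 30.0000
r_3 = -8.0000 / 30.0000 = -0.267

-0.267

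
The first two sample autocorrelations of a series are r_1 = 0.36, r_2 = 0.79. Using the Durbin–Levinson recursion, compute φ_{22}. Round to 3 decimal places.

0.759

φ_{22} = (r_2 − r_1²) / (1 − r_1²)
r_1² = (0.36)² = 0.1296
Numerator = 0.79 − 0.1296 = 0.6604; denominator = 1 − 0.1296 = 0.8704
φ_{22} = 0.6604 / 0.8704 = 0.759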